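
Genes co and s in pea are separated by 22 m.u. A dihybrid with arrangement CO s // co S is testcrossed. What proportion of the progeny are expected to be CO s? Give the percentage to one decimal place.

39.0%

A map distance of 22 m.u. corresponds to a recombination frequency of 0.220.
The F1 is CO s / co S, so CO s is a parental gamete class with expected frequency (1 − r)/2 = 0.780/2 = 0.3900.
That is 0.3900 = 39.0% of the progeny.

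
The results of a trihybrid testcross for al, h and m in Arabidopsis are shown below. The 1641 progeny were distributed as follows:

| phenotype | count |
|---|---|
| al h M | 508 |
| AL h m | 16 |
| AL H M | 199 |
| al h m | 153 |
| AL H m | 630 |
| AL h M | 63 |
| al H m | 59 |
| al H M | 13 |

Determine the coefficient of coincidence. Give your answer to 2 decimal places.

0.83

The two most frequent reciprocal classes, AL H m and al h M, are the parental types, so the F1 was AL H m / al h M.
The two rarest classes, AL h m and al H M, are the double crossovers. Comparing them with the parentals, only the h allele has switched, so h is the middle locus and the order is al – h – m.
al–h: (122 + 29)/1641 = 0.0920; h–m: (352 + 29)/1641 = 0.2322.
Expected DCO frequency = 0.0920 × 0.2322 ≈ 0.02136; observed = 29/1641 ≈ 0.01767.
Coefficient of coincidence = 0.01767/0.02136 ≈ 0.83.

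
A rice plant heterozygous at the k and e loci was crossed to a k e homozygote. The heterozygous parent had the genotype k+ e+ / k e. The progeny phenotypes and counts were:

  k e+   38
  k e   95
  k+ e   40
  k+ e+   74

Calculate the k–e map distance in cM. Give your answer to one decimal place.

31.6 cM

The recombinant classes are k+ e and k e+: 40 + 38 = 78.
Recombination frequency = 78/247 = 0.3158 ≈ 31.6%, i.e. 31.6 cM.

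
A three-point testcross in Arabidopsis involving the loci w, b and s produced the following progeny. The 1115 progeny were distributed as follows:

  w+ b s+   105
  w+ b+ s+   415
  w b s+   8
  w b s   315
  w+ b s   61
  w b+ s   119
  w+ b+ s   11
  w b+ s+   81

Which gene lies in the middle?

s

The two most frequent reciprocal classes, w+ b+ s+ and w b s, are the parental types, so the F1 was w+ b+ s+ / w b s.
The two rarest classes, w+ b+ s and w b s+, are the double crossovers. Comparing them with the parentals, only the s allele has switched, so s is the middle locus and the order is b – s – w.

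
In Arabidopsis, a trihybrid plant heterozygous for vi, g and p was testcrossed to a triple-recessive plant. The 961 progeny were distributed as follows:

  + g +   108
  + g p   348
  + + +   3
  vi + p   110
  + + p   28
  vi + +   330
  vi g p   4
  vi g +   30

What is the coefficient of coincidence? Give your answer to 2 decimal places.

The two most frequent reciprocal classes, + g p and vi + +, are the parental types, so the F1 was + g p / vi + +.
The two rarest classes, vi g p and + + +, are the double crossovers. Comparing them with the parentals, only the vi allele has switched, so vi is the middle locus and the order is g – vi – p.
g–vi: (58 + 7)/961 = 0.0676; vi–p: (218 + 7)/961 = 0.2341.
Expected DCO frequency = 0.0676 × 0.2341 ≈ 0.01583; observed = 7/961 ≈ 0.00728.
Coefficient of coincidence = 0.00728/0.01583 ≈ 0.46.

0.46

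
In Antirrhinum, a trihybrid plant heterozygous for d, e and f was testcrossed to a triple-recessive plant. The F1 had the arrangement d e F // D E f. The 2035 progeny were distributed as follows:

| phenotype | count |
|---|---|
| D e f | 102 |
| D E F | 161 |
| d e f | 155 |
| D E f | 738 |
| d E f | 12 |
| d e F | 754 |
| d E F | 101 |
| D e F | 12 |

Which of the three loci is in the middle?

d

The two rarest classes, D e F and d E f, are the double crossovers. Comparing them with the parentals, only the d allele has switched, so d is the middle locus and the order is e – d – f.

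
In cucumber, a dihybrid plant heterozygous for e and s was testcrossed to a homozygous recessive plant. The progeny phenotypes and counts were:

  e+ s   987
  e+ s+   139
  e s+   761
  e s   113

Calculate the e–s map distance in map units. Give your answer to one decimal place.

12.6 map units

The two most frequent classes, e+ s (987) and e s+ (761), are the parental types, so the F1 was e+ s / e s+.
The recombinant classes are e+ s+ and e s: 139 + 113 = 252.
Recombination frequency = 252/2000 = 0.1260 ≈ 12.6%, i.e. 12.6 map units.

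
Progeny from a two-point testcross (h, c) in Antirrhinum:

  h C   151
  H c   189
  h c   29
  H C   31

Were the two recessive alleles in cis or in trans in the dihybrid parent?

The two most frequent classes are H c (189) and h C (151); these are the parental (non-recombinant) types.
So the F1 carried H c on one chromosome and h C on the other — the recessive alleles are on opposite chromosomes (trans / repulsion).

trans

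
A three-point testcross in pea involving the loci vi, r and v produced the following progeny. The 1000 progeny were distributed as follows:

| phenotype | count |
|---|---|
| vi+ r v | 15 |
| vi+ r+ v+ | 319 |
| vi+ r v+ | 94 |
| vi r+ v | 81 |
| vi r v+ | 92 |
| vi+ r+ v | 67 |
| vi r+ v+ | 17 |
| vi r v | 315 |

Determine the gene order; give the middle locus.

vi

The two most frequent reciprocal classes, vi r v and vi+ r+ v+, are the parental types, so the F1 was vi r v / vi+ r+ v+.
The two rarest classes, vi+ r v and vi r+ v+, are the double crossovers. Comparing them with the parentals, only the vi allele has switched, so vi is the middle locus and the order is v – vi – r.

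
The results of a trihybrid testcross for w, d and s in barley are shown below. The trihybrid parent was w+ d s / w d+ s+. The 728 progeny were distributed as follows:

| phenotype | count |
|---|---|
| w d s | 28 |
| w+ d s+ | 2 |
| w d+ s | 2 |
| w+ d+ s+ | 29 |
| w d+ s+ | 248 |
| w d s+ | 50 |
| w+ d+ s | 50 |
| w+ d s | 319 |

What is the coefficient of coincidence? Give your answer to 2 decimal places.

The two rarest classes, w+ d s+ and w d+ s, are the double crossovers. Comparing them with the parentals, only the s allele has switched, so s is the middle locus and the order is w – s – d.
w–s: (57 + 4)/728 = 0.0838; s–d: (100 + 4)/728 = 0.1429.
Expected DCO frequency = 0.0838 × 0.1429 ≈ 0.01198; observed = 4/728 ≈ 0.00549.
Coefficient of coincidence = 0.00549/0.01198 ≈ 0.46.

0.46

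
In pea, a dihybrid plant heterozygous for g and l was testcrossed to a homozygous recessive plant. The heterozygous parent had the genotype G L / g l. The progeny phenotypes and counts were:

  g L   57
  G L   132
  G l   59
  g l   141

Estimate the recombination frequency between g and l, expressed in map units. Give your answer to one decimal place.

29.8 map units

The recombinant classes are G l and g L: 59 + 57 = 116.
Recombination frequency = 116/389 = 0.2982 ≈ 29.8%, i.e. 29.8 map units.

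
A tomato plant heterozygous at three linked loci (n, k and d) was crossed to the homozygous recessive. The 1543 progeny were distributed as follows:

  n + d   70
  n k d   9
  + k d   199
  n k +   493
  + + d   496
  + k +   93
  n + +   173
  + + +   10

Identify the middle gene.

The two most frequent reciprocal classes, + + d and n k +, are the parental types, so the F1 was + + d / n k +.
The two rarest classes, + + + and n k d, are the double crossovers. Comparing them with the parentals, only the d allele has switched, so d is the middle locus and the order is k – d – n.

d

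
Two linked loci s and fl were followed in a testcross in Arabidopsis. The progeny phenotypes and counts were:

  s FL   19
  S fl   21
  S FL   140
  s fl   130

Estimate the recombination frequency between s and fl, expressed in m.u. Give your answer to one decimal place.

12.9 m.u.

The two most frequent classes, S FL (140) and s fl (130), are the parental types, so the F1 was S FL / s fl.
The recombinant classes are S fl and s FL: 21 + 19 = 40.
Recombination frequency = 40/310 = 0.1290 ≈ 12.9%, i.e. 12.9 m.u.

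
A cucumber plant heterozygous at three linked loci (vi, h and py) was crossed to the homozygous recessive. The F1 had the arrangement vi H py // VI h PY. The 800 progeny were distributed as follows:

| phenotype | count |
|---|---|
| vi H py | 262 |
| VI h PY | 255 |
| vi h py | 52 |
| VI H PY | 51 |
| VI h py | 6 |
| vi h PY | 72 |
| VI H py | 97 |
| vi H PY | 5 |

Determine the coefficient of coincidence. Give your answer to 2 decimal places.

0.43

The two rarest classes, vi H PY and VI h py, are the double crossovers. Comparing them with the parentals, only the py allele has switched, so py is the middle locus and the order is h – py – vi.
h–py: (103 + 11)/800 = 0.1425; py–vi: (169 + 11)/800 = 0.2250.
Expected DCO frequency = 0.1425 × 0.2250 ≈ 0.03206; observed = 11/800 ≈ 0.01375.
Coefficient of coincidence = 0.01375/0.03206 ≈ 0.43.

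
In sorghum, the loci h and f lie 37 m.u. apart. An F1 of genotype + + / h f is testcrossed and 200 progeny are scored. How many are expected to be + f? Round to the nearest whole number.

A map distance of 37 m.u. corresponds to a recombination frequency of 0.370.
The F1 is + + / h f, so + f is a recombinant gamete class with expected frequency r/2 = 0.370/2 = 0.1850.
Expected number = 0.1850 × 200 = 37.00 ≈ 37.

37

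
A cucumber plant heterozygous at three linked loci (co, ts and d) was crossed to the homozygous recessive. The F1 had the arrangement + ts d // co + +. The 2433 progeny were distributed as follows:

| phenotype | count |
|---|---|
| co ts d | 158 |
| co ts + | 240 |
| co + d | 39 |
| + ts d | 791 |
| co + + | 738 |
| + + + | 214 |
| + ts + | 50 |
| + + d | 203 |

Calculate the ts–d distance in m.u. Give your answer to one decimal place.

The two rarest classes, + ts + and co + d, are the double crossovers. Comparing them with the parentals, only the d allele has switched, so d is the middle locus and the order is ts – d – co.
Crossovers in the ts–d interval produce the single-crossover classes + + d and co ts + (203 + 240 = 443) plus the double crossovers (89).
RF(ts–d) = (443 + 89) / 2433 = 532/2433 = 0.2187 → 21.9 m.u.

21.9 m.u.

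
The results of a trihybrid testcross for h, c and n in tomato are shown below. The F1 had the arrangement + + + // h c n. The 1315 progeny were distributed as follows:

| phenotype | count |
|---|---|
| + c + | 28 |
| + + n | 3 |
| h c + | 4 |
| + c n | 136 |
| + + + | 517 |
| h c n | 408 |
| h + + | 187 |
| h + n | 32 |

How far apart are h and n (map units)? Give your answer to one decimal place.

25.1 map units

The two rarest classes, + + n and h c +, are the double crossovers. Comparing them with the parentals, only the n allele has switched, so n is the middle locus and the order is c – n – h.
Crossovers in the n–h interval produce the single-crossover classes h + + and + c n (187 + 136 = 323) plus the double crossovers (7).
RF(n–h) = (323 + 7) / 1315 = 330/1315 = 0.2510 → 25.1 map units.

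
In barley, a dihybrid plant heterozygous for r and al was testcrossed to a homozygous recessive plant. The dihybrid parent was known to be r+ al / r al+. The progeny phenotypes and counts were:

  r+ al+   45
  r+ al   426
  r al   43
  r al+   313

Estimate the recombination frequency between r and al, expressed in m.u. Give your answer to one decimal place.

10.6 m.u.

The recombinant classes are r+ al+ and r al: 45 + 43 = 88.
Recombination frequency = 88/827 = 0.1064 ≈ 10.6%, i.e. 10.6 m.u.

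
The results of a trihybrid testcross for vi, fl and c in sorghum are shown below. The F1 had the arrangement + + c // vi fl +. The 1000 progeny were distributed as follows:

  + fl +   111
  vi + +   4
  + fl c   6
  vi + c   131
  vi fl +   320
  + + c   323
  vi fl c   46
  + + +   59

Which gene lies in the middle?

The two rarest classes, + fl c and vi + +, are the double crossovers. Comparing them with the parentals, only the fl allele has switched, so fl is the middle locus and the order is c – fl – vi.

fl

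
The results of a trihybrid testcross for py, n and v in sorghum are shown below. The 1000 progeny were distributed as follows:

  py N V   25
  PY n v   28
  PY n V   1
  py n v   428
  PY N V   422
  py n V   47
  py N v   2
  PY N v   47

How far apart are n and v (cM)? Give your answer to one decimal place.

9.7 cM

The two most frequent reciprocal classes, PY N V and py n v, are the parental types, so the F1 was PY N V / py n v.
The two rarest classes, PY n V and py N v, are the double crossovers. Comparing them with the parentals, only the n allele has switched, so n is the middle locus and the order is py – n – v.
Crossovers in the n–v interval produce the single-crossover classes PY N v and py n V (47 + 47 = 94) plus the double crossovers (3).
RF(n–v) = (94 + 3) / 1000 = 97/1000 = 0.0970 → 9.7 cM.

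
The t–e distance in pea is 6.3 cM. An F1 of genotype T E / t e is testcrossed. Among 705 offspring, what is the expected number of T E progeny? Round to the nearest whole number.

A map distance of 6.3 cM corresponds to a recombination frequency of 0.063.
The F1 is T E / t e, so T E is a parental gamete class with expected frequency (1 − r)/2 = 0.937/2 = 0.4685.
Expected number = 0.4685 × 705 = 330.29 ≈ 330.

330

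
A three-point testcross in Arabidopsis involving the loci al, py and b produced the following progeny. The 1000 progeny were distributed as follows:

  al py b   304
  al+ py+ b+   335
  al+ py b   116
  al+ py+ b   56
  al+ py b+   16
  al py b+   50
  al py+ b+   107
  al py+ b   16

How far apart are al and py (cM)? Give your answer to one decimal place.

25.5 cM

The two most frequent reciprocal classes, al+ py+ b+ and al py b, are the parental types, so the F1 was al+ py+ b+ / al py b.
The two rarest classes, al+ py b+ and al py+ b, are the double crossovers. Comparing them with the parentals, only the py allele has switched, so py is the middle locus and the order is b – py – al.
Crossovers in the py–al interval produce the single-crossover classes al py+ b+ and al+ py b (107 + 116 = 223) plus the double crossovers (32).
RF(py–al) = (223 + 32) / 1000 = 255/1000 = 0.2550 → 25.5 cM.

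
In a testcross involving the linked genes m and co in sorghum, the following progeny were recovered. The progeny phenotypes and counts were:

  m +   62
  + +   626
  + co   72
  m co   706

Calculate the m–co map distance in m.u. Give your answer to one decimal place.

The two most frequent classes, + + (626) and m co (706), are the parental types, so the F1 was + + / m co.
The recombinant classes are + co and m +: 72 + 62 = 134.
Recombination frequency = 134/1466 = 0.0914 ≈ 9.1%, i.e. 9.1 m.u.

9.1 m.u.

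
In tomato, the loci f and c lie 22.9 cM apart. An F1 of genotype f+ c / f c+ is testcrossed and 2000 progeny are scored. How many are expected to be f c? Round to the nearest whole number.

A map distance of 22.9 cM corresponds to a recombination frequency of 0.229.
The F1 is f+ c / f c+, so f c is a recombinant gamete class with expected frequency r/2 = 0.229/2 = 0.1145.
Expected number = 0.1145 × 2000 = 229.00 ≈ 229.

229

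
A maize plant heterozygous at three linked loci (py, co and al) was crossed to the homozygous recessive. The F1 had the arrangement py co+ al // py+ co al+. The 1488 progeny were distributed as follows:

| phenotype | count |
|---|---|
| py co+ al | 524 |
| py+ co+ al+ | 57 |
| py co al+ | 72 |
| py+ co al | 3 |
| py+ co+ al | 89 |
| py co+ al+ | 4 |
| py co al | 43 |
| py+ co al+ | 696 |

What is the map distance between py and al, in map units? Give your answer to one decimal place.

The two rarest classes, py co+ al+ and py+ co al, are the double crossovers. Comparing them with the parentals, only the al allele has switched, so al is the middle locus and the order is py – al – co.
Crossovers in the py–al interval produce the single-crossover classes py+ co+ al and py co al+ (89 + 72 = 161) plus the double crossovers (7).
RF(py–al) = (161 + 7) / 1488 = 168/1488 = 0.1129 → 11.3 map units.

11.3 map units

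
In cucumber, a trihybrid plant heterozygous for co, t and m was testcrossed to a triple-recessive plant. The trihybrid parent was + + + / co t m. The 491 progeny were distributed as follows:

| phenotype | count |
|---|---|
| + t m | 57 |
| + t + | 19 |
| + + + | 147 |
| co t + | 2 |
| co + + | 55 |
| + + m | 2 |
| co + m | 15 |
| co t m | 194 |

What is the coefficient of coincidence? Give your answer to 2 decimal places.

0.45

The two rarest classes, + + m and co t +, are the double crossovers. Comparing them with the parentals, only the m allele has switched, so m is the middle locus and the order is co – m – t.
co–m: (112 + 4)/491 = 0.2363; m–t: (34 + 4)/491 = 0.0774.
Expected DCO frequency = 0.2363 × 0.0774 ≈ 0.01829; observed = 4/491 ≈ 0.00815.
Coefficient of coincidence = 0.00815/0.01829 ≈ 0.45.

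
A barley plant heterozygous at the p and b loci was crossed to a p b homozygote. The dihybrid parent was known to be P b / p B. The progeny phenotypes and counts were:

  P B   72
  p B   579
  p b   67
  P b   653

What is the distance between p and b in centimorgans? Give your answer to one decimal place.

10.1 centimorgans

The recombinant classes are P B and p b: 72 + 67 = 139.
Recombination frequency = 139/1371 = 0.1014 ≈ 10.1%, i.e. 10.1 centimorgans.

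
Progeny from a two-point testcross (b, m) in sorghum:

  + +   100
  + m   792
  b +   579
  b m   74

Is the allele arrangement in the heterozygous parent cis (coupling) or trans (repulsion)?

trans

The two most frequent classes are + m (792) and b + (579); these are the parental (non-recombinant) types.
So the F1 carried + m on one chromosome and b + on the other — the recessive alleles are on opposite chromosomes (trans / repulsion).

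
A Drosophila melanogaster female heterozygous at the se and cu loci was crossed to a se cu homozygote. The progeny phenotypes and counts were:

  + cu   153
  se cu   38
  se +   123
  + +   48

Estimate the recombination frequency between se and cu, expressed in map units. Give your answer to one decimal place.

23.8 map units

The two most frequent classes, + cu (153) and se + (123), are the parental types, so the F1 was + cu / se +.
The recombinant classes are + + and se cu: 48 + 38 = 86.
Recombination frequency = 86/362 = 0.2376 ≈ 23.8%, i.e. 23.8 map units.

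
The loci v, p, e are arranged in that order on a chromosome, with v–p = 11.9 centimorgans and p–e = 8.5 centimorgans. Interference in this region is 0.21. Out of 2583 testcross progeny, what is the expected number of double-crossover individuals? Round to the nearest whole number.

Map distances give recombination frequencies of 0.119 and 0.085 for the two intervals.
With interference 0.21 (so coincidence = 0.79), expected double-crossover frequency = 0.119 × 0.085 × 0.79 = 0.00799.
Expected number = 0.00799 × 2583 = 20.64 ≈ 21.

21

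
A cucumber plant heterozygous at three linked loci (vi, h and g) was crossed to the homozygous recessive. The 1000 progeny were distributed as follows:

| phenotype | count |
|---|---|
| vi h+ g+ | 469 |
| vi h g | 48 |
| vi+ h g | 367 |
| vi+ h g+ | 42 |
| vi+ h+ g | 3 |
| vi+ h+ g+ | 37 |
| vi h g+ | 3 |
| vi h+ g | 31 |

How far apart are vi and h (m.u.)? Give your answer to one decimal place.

9.1 m.u.

The two most frequent reciprocal classes, vi h+ g+ and vi+ h g, are the parental types, so the F1 was vi h+ g+ / vi+ h g.
The two rarest classes, vi h g+ and vi+ h+ g, are the double crossovers. Comparing them with the parentals, only the h allele has switched, so h is the middle locus and the order is vi – h – g.
Crossovers in the vi–h interval produce the single-crossover classes vi+ h+ g+ and vi h g (37 + 48 = 85) plus the double crossovers (6).
RF(vi–h) = (85 + 6) / 1000 = 91/1000 = 0.0910 → 9.1 m.u.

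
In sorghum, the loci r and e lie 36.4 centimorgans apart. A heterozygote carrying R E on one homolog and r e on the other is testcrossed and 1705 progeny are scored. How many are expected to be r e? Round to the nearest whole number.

A map distance of 36.4 centimorgans corresponds to a recombination frequency of 0.364.
The F1 is R E / r e, so r e is a parental gamete class with expected frequency (1 − r)/2 = 0.636/2 = 0.3180.
Expected number = 0.3180 × 1705 = 542.19 ≈ 542.

542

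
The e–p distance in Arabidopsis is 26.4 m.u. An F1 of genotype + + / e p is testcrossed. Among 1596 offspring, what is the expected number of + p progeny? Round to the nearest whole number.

211

A map distance of 26.4 m.u. corresponds to a recombination frequency of 0.264.
The F1 is + + / e p, so + p is a recombinant gamete class with expected frequency r/2 = 0.264/2 = 0.1320.
Expected number = 0.1320 × 1596 = 210.67 ≈ 211.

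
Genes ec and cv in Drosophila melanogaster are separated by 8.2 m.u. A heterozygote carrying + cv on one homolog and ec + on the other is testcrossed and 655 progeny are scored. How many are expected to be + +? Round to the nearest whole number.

27

A map distance of 8.2 m.u. corresponds to a recombination frequency of 0.082.
The F1 is + cv / ec +, so + + is a recombinant gamete class with expected frequency r/2 = 0.082/2 = 0.0410.
Expected number = 0.0410 × 655 = 26.85 ≈ 27.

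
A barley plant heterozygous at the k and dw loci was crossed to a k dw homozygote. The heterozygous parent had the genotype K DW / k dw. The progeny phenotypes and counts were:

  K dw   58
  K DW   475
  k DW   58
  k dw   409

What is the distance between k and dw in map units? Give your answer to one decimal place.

The recombinant classes are K dw and k DW: 58 + 58 = 116.
Recombination frequency = 116/1000 = 0.1160 ≈ 11.6%, i.e. 11.6 map units.

11.6 map units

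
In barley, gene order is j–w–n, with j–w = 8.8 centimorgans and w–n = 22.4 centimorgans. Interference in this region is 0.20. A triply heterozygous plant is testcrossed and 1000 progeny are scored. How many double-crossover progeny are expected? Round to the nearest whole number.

16

Map distances give recombination frequencies of 0.088 and 0.224 for the two intervals.
With interference 0.20 (so coincidence = 0.80), expected double-crossover frequency = 0.088 × 0.224 × 0.80 = 0.01577.
Expected number = 0.01577 × 1000 = 15.77 ≈ 16.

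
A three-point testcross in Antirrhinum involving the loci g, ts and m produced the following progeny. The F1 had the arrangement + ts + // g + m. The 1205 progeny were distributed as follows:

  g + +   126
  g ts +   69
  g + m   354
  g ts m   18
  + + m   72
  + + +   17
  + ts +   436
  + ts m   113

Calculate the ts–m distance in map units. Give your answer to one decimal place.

22.7 map units

The two rarest classes, + + + and g ts m, are the double crossovers. Comparing them with the parentals, only the ts allele has switched, so ts is the middle locus and the order is g – ts – m.
Crossovers in the ts–m interval produce the single-crossover classes + ts m and g + + (113 + 126 = 239) plus the double crossovers (35).
RF(ts–m) = (239 + 35) / 1205 = 274/1205 = 0.2274 → 22.7 map units.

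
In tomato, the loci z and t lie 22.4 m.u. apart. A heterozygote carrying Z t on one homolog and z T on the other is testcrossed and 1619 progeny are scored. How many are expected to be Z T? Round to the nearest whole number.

181

A map distance of 22.4 m.u. corresponds to a recombination frequency of 0.224.
The F1 is Z t / z T, so Z T is a recombinant gamete class with expected frequency r/2 = 0.224/2 = 0.1120.
Expected number = 0.1120 × 1619 = 181.33 ≈ 181.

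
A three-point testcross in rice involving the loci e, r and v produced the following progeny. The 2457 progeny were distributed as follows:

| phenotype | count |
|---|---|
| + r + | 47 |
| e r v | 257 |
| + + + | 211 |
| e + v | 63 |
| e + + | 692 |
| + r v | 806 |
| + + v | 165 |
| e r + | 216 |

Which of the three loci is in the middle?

v

The two most frequent reciprocal classes, e + + and + r v, are the parental types, so the F1 was e + + / + r v.
The two rarest classes, e + v and + r +, are the double crossovers. Comparing them with the parentals, only the v allele has switched, so v is the middle locus and the order is r – v – e.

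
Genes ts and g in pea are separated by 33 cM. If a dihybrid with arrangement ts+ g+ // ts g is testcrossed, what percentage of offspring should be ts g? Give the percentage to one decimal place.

33.5%

A map distance of 33 cM corresponds to a recombination frequency of 0.330.
The F1 is ts+ g+ / ts g, so ts g is a parental gamete class with expected frequency (1 − r)/2 = 0.670/2 = 0.3350.
That is 0.3350 = 33.5% of the progeny.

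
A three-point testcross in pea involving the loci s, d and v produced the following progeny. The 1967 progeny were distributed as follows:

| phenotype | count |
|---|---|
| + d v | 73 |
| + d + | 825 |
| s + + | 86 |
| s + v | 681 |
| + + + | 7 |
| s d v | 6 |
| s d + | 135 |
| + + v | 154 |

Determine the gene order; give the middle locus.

d

The two most frequent reciprocal classes, s + v and + d +, are the parental types, so the F1 was s + v / + d +.
The two rarest classes, s d v and + + +, are the double crossovers. Comparing them with the parentals, only the d allele has switched, so d is the middle locus and the order is s – d – v.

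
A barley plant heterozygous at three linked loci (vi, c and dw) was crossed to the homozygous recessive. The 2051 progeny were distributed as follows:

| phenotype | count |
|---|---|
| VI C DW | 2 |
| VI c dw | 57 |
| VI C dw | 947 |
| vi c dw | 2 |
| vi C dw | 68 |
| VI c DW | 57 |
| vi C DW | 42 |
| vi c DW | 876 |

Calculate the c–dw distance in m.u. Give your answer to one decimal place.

5.0 m.u.

The two most frequent reciprocal classes, VI C dw and vi c DW, are the parental types, so the F1 was VI C dw / vi c DW.
The two rarest classes, VI C DW and vi c dw, are the double crossovers. Comparing them with the parentals, only the dw allele has switched, so dw is the middle locus and the order is c – dw – vi.
Crossovers in the c–dw interval produce the single-crossover classes VI c dw and vi C DW (57 + 42 = 99) plus the double crossovers (4).
RF(c–dw) = (99 + 4) / 2051 = 103/2051 = 0.0502 → 5.0 m.u.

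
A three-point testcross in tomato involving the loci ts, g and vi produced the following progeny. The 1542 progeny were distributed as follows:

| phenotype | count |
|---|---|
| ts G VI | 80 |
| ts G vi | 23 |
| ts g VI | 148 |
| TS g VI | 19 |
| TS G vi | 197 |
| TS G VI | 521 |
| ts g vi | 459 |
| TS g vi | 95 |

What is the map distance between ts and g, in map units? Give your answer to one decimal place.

The two most frequent reciprocal classes, TS G VI and ts g vi, are the parental types, so the F1 was TS G VI / ts g vi.
The two rarest classes, TS g VI and ts G vi, are the double crossovers. Comparing them with the parentals, only the g allele has switched, so g is the middle locus and the order is ts – g – vi.
Crossovers in the ts–g interval produce the single-crossover classes ts G VI and TS g vi (80 + 95 = 175) plus the double crossovers (42).
RF(ts–g) = (175 + 42) / 1542 = 217/1542 = 0.1407 → 14.1 map units.

14.1 map units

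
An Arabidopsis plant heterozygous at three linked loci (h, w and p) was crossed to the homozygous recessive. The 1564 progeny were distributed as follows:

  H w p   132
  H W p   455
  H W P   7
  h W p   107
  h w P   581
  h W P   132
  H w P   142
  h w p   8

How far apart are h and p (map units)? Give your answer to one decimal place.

The two most frequent reciprocal classes, h w P and H W p, are the parental types, so the F1 was h w P / H W p.
The two rarest classes, h w p and H W P, are the double crossovers. Comparing them with the parentals, only the p allele has switched, so p is the middle locus and the order is w – p – h.
Crossovers in the p–h interval produce the single-crossover classes H w P and h W p (142 + 107 = 249) plus the double crossovers (15).
RF(p–h) = (249 + 15) / 1564 = 264/1564 = 0.1688 → 16.9 map units.

16.9 map units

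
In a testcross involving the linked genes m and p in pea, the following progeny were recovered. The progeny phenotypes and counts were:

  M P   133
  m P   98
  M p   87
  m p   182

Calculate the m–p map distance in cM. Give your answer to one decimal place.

37.0 cM

The two most frequent classes, M P (133) and m p (182), are the parental types, so the F1 was M P / m p.
The recombinant classes are M p and m P: 87 + 98 = 185.
Recombination frequency = 185/500 = 0.3700 ≈ 37.0%, i.e. 37.0 cM.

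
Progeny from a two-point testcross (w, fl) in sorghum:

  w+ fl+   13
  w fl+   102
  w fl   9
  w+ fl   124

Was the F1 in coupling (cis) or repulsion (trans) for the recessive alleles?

The two most frequent classes are w+ fl (124) and w fl+ (102); these are the parental (non-recombinant) types.
So the F1 carried w+ fl on one chromosome and w fl+ on the other — the recessive alleles are on opposite chromosomes (trans / repulsion).

trans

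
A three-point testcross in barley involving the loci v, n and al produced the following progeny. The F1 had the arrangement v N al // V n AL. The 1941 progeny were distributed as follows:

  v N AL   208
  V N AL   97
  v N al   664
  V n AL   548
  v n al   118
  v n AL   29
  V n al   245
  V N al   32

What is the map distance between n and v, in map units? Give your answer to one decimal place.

The two rarest classes, V N al and v n AL, are the double crossovers. Comparing them with the parentals, only the v allele has switched, so v is the middle locus and the order is n – v – al.
Crossovers in the n–v interval produce the single-crossover classes v n al and V N AL (118 + 97 = 215) plus the double crossovers (61).
RF(n–v) = (215 + 61) / 1941 = 276/1941 = 0.1422 → 14.2 map units.

14.2 map units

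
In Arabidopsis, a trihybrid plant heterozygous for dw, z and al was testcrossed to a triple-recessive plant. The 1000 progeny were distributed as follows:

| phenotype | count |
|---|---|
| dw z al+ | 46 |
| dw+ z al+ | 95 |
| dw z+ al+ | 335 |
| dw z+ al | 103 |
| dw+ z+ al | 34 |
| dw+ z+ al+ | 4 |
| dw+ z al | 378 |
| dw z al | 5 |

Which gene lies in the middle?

The two most frequent reciprocal classes, dw z+ al+ and dw+ z al, are the parental types, so the F1 was dw z+ al+ / dw+ z al.
The two rarest classes, dw+ z+ al+ and dw z al, are the double crossovers. Comparing them with the parentals, only the dw allele has switched, so dw is the middle locus and the order is al – dw – z.

dw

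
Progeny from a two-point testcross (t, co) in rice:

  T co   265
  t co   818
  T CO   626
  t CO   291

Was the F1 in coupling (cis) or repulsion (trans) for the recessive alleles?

The two most frequent classes are T CO (626) and t co (818); these are the parental (non-recombinant) types.
So the F1 carried T CO on one chromosome and t co on the other — the recessive alleles are on the same chromosome (cis / coupling).

cis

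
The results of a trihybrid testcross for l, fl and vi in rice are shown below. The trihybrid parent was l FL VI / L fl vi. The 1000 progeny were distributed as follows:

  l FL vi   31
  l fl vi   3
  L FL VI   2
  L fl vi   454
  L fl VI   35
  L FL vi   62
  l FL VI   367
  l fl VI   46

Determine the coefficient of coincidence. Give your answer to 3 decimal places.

The two rarest classes, L FL VI and l fl vi, are the double crossovers. Comparing them with the parentals, only the l allele has switched, so l is the middle locus and the order is vi – l – fl.
vi–l: (66 + 5)/1000 = 0.0710; l–fl: (108 + 5)/1000 = 0.1130.
Expected DCO frequency = 0.0710 × 0.1130 ≈ 0.00802; observed = 5/1000 ≈ 0.00500.
Coefficient of coincidence = 0.00500/0.00802 ≈ 0.623.

0.623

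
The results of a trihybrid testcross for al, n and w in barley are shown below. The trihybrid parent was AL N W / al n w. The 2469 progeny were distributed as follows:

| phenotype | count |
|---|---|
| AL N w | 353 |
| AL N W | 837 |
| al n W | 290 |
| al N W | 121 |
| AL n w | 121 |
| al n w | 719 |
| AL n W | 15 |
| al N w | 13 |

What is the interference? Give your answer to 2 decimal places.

The two rarest classes, AL n W and al N w, are the double crossovers. Comparing them with the parentals, only the n allele has switched, so n is the middle locus and the order is al – n – w.
al–n: (242 + 28)/2469 = 0.1094; n–w: (643 + 28)/2469 = 0.2718.
Expected DCO frequency = 0.1094 × 0.2718 ≈ 0.02973; observed = 28/2469 ≈ 0.01134.
Coefficient of coincidence = 0.01134/0.02973 ≈ 0.38; interference = 1 − 0.38 = 0.62.

0.62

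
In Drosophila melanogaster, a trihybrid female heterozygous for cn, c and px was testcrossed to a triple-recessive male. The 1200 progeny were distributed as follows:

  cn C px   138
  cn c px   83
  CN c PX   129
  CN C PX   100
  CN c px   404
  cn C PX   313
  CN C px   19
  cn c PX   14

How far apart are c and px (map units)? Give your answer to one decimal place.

The two most frequent reciprocal classes, CN c px and cn C PX, are the parental types, so the F1 was CN c px / cn C PX.
The two rarest classes, CN C px and cn c PX, are the double crossovers. Comparing them with the parentals, only the c allele has switched, so c is the middle locus and the order is cn – c – px.
Crossovers in the c–px interval produce the single-crossover classes CN c PX and cn C px (129 + 138 = 267) plus the double crossovers (33).
RF(c–px) = (267 + 33) / 1200 = 300/1200 = 0.2500 → 25.0 map units.

25.0 map units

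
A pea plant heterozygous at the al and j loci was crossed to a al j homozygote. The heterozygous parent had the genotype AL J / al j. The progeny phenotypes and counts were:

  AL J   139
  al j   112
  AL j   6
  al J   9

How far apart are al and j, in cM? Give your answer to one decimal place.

The recombinant classes are AL j and al J: 6 + 9 = 15.
Recombination frequency = 15/266 = 0.0564 ≈ 5.6%, i.e. 5.6 cM.

5.6 cM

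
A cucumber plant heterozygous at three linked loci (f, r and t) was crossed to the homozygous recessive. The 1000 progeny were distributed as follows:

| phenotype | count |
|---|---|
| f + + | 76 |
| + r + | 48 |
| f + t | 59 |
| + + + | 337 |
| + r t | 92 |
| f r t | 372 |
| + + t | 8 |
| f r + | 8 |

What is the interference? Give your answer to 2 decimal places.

0.29

The two most frequent reciprocal classes, f r t and + + +, are the parental types, so the F1 was f r t / + + +.
The two rarest classes, f r + and + + t, are the double crossovers. Comparing them with the parentals, only the t allele has switched, so t is the middle locus and the order is r – t – f.
r–t: (107 + 16)/1000 = 0.1230; t–f: (168 + 16)/1000 = 0.1840.
Expected DCO frequency = 0.1230 × 0.1840 ≈ 0.02263; observed = 16/1000 ≈ 0.01600.
Coefficient of coincidence = 0.01600/0.02263 ≈ 0.71; interference = 1 − 0.71 = 0.29.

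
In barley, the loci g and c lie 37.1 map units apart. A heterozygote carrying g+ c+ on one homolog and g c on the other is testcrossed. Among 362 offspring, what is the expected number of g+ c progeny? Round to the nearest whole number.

A map distance of 37.1 map units corresponds to a recombination frequency of 0.371.
The F1 is g+ c+ / g c, so g+ c is a recombinant gamete class with expected frequency r/2 = 0.371/2 = 0.1855.
Expected number = 0.1855 × 362 = 67.15 ≈ 67.

67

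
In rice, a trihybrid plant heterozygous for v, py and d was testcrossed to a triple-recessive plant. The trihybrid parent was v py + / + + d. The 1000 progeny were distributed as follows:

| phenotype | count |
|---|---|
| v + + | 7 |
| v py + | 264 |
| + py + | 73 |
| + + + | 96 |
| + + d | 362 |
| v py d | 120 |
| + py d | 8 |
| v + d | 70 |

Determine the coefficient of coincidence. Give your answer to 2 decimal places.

0.41

The two rarest classes, v + + and + py d, are the double crossovers. Comparing them with the parentals, only the py allele has switched, so py is the middle locus and the order is d – py – v.
d–py: (216 + 15)/1000 = 0.2310; py–v: (143 + 15)/1000 = 0.1580.
Expected DCO frequency = 0.2310 × 0.1580 ≈ 0.03650; observed = 15/1000 ≈ 0.01500.
Coefficient of coincidence = 0.01500/0.03650 ≈ 0.41.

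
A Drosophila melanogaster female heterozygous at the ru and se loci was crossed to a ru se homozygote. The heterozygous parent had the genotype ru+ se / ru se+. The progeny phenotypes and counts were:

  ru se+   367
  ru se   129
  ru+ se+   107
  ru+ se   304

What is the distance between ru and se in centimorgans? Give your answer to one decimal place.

26.0 centimorgans

The recombinant classes are ru+ se+ and ru se: 107 + 129 = 236.
Recombination frequency = 236/907 = 0.2602 ≈ 26.0%, i.e. 26.0 centimorgans.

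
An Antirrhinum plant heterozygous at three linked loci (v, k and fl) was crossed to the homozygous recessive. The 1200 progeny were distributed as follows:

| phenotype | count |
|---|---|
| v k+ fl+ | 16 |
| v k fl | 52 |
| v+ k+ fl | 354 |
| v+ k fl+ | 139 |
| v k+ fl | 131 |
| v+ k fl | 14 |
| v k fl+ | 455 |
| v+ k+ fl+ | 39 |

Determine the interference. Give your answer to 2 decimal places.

The two most frequent reciprocal classes, v+ k+ fl and v k fl+, are the parental types, so the F1 was v+ k+ fl / v k fl+.
The two rarest classes, v+ k fl and v k+ fl+, are the double crossovers. Comparing them with the parentals, only the k allele has switched, so k is the middle locus and the order is fl – k – v.
fl–k: (91 + 30)/1200 = 0.1008; k–v: (270 + 30)/1200 = 0.2500.
Expected DCO frequency = 0.1008 × 0.2500 ≈ 0.02520; observed = 30/1200 ≈ 0.02500.
Coefficient of coincidence = 0.02500/0.02520 ≈ 0.99; interference = 1 − 0.99 = 0.01.

0.01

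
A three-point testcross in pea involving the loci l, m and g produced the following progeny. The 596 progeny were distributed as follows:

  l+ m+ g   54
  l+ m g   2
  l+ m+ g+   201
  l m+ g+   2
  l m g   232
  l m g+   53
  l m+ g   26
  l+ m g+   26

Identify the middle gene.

The two most frequent reciprocal classes, l m g and l+ m+ g+, are the parental types, so the F1 was l m g / l+ m+ g+.
The two rarest classes, l+ m g and l m+ g+, are the double crossovers. Comparing them with the parentals, only the l allele has switched, so l is the middle locus and the order is m – l – g.

l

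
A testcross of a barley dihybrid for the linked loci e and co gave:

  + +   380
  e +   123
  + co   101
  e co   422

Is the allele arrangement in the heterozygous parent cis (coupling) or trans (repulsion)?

The two most frequent classes are + + (380) and e co (422); these are the parental (non-recombinant) types.
So the F1 carried + + on one chromosome and e co on the other — the recessive alleles are on the same chromosome (cis / coupling).

cis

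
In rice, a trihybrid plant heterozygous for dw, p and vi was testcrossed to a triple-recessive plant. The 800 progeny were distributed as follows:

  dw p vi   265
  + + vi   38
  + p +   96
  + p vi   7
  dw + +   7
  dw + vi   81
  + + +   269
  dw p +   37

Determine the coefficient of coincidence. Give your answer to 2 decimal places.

The two most frequent reciprocal classes, dw p vi and + + +, are the parental types, so the F1 was dw p vi / + + +.
The two rarest classes, + p vi and dw + +, are the double crossovers. Comparing them with the parentals, only the dw allele has switched, so dw is the middle locus and the order is vi – dw – p.
vi–dw: (75 + 14)/800 = 0.1113; dw–p: (177 + 14)/800 = 0.2387.
Expected DCO frequency = 0.1113 × 0.2387 ≈ 0.02657; observed = 14/800 ≈ 0.01750.
Coefficient of coincidence = 0.01750/0.02657 ≈ 0.66.

0.66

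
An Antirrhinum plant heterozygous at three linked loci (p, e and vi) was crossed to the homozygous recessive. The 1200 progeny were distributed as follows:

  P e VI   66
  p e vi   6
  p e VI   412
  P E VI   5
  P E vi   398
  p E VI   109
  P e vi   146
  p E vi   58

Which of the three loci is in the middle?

vi

The two most frequent reciprocal classes, P E vi and p e VI, are the parental types, so the F1 was P E vi / p e VI.
The two rarest classes, P E VI and p e vi, are the double crossovers. Comparing them with the parentals, only the vi allele has switched, so vi is the middle locus and the order is e – vi – p.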